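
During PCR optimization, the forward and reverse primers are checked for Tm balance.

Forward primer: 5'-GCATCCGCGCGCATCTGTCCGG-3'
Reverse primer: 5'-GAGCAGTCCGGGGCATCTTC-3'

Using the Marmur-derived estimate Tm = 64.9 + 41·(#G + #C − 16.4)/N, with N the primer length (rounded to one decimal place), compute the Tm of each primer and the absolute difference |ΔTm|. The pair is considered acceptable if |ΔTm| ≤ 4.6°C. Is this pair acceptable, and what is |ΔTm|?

Forward: G+C = 16, N = 22 → Tm = 64.9 + 41·(16 − 16.4)/22 = 64.2°C.
Reverse: G+C = 13, N = 20 → Tm = 64.9 + 41·(13 − 16.4)/20 = 57.9°C.
|ΔTm| = |64.2 − 57.9| = 6.3°C, > 4.6°C.

|ΔTm| = 6.3°C; the pair is not acceptable.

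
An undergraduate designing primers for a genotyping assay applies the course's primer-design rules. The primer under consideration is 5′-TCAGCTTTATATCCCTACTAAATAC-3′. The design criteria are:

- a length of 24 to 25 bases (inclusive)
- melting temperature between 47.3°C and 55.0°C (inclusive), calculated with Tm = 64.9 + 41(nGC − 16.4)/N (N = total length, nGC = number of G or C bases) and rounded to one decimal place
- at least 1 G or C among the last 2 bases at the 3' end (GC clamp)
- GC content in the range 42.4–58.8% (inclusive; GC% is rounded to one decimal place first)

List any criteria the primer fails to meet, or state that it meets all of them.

Base counts: A=8, T=9, G=1, C=7 (length 25).
length: length 25 ✓
Tm: Tm = 64.9 + 41·(8 − 16.4)/25 = 51.1°C ✓
GC clamp: 3' end AC has 1 G/C ✓
GC content: GC 8/25 = 32.0%, outside 42.4–58.8% ✗

Fails: GC content.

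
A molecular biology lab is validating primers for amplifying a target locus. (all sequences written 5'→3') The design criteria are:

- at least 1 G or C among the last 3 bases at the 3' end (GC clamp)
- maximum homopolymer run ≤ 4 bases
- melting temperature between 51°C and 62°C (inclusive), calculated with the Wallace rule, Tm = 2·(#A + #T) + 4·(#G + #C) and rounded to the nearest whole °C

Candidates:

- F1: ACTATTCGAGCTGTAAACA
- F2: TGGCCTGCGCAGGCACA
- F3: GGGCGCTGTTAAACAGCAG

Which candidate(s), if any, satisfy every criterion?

F1 (19 nt, A=7 T=5 G=3 C=4): 3' end ACA has 1 G/C ✓; longest run = 3 ✓; Tm = 2·12 + 4·7 = 52°C ✓ — passes.
F2 (17 nt, A=3 T=2 G=6 C=6): 3' end ACA has 1 G/C ✓; longest run = 2 ✓; Tm = 2·5 + 4·12 = 58°C ✓ — passes.
F3 (19 nt, A=5 T=3 G=7 C=4): 3' end CAG has 2 G/C ✓; longest run = 3 ✓; Tm = 2·8 + 4·11 = 60°C ✓ — passes.

F1, F2 and F3.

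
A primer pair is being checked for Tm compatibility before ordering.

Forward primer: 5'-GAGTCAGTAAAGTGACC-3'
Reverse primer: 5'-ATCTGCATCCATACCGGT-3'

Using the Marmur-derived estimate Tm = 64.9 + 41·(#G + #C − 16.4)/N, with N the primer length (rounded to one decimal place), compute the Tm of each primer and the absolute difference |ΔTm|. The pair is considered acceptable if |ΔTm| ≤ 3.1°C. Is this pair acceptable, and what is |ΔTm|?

|ΔTm| = 3.4°C; the pair is not acceptable.

Forward: G+C = 8, N = 17 → Tm = 64.9 + 41·(8 − 16.4)/17 = 44.6°C.
Reverse: G+C = 9, N = 18 → Tm = 64.9 + 41·(9 − 16.4)/18 = 48.0°C.
|ΔTm| = |44.6 − 48.0| = 3.4°C, > 3.1°C.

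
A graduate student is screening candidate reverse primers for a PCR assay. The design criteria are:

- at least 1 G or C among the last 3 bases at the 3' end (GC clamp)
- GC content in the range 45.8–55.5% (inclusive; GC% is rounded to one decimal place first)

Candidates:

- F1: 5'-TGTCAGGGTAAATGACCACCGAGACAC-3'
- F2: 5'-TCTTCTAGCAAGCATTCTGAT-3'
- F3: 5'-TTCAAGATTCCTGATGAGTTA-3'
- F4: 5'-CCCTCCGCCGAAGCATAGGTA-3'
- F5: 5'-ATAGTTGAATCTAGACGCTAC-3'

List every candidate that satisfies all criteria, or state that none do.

F1 only.

F1 (27 nt, A=9 T=4 G=7 C=7): 3' end CAC has 2 G/C ✓; GC 14/27 = 51.9% ✓ — passes.
F2 (21 nt, A=5 T=8 G=3 C=5): 3' end GAT has 1 G/C ✓; GC 8/21 = 38.1%, outside 45.8–55.5% ✗ — fails.
F3 (21 nt, A=6 T=8 G=4 C=3): 3' end TTA has 0 G/C, need ≥1 ✗; GC 7/21 = 33.3%, outside 45.8–55.5% ✗ — fails.
F4 (21 nt, A=5 T=3 G=5 C=8): 3' end GTA has 1 G/C ✓; GC 13/21 = 61.9%, outside 45.8–55.5% ✗ — fails.
F5 (21 nt, A=7 T=6 G=4 C=4): 3' end TAC has 1 G/C ✓; GC 8/21 = 38.1%, outside 45.8–55.5% ✗ — fails.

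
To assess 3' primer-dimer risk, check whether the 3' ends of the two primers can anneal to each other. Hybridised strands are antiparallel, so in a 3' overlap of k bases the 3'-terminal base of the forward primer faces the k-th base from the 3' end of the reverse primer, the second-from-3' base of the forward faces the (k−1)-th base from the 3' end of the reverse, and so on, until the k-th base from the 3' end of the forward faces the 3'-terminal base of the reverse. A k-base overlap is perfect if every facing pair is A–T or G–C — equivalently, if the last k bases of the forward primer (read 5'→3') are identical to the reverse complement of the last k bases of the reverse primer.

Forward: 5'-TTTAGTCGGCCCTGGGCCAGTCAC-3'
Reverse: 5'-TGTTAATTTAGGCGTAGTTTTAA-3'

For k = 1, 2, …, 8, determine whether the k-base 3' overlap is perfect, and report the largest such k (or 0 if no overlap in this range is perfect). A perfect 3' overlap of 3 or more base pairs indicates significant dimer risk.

Last 8 bases (5'→3') — forward …CCAGTCAC, reverse …AGTTTTAA.
Reverse complement of the reverse primer's last 8 bases: TTAAAACT; its first k bases are the reverse complement of the reverse primer's last k bases, so a perfect k-base overlap needs the forward primer's last k bases to equal them.
Comparing (forward last k vs required): k=1: C vs T ✗; k=2: AC vs TT ✗; k=3: CAC vs TTA ✗; k=4: TCAC vs TTAA ✗; k=5: GTCAC vs TTAAA ✗; k=6: AGTCAC vs TTAAAA ✗; k=7: CAGTCAC vs TTAAAAC ✗; k=8: CCAGTCAC vs TTAAAACT ✗.
No overlap length from 1 to 8 is perfect, so the longest perfect 3' overlap is 0.

Longest perfect overlap: 0 complementary base pairs; below the dimer-risk threshold (threshold 3).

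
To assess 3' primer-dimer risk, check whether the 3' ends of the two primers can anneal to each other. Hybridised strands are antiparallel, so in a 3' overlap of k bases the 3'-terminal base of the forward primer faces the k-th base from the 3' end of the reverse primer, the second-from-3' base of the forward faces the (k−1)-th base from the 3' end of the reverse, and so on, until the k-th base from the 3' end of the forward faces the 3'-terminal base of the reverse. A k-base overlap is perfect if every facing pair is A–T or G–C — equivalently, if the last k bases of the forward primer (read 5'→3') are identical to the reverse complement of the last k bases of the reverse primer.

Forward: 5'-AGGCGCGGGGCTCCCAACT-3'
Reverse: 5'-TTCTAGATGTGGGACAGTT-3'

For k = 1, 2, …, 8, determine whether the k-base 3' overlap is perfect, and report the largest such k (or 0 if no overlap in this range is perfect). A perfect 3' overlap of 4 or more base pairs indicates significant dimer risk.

Longest perfect overlap: 4 complementary base pairs; significant dimer risk (threshold 4).

Last 8 bases (5'→3') — forward …TCCCAACT, reverse …GGACAGTT.
Reverse complement of the reverse primer's last 8 bases: AACTGTCC; its first k bases are the reverse complement of the reverse primer's last k bases, so a perfect k-base overlap needs the forward primer's last k bases to equal them.
Comparing (forward last k vs required): k=1: T vs A ✗; k=2: CT vs AA ✗; k=3: ACT vs AAC ✗; k=4: AACT vs AACT ✓; k=5: CAACT vs AACTG ✗; k=6: CCAACT vs AACTGT ✗; k=7: CCCAACT vs AACTGTC ✗; k=8: TCCCAACT vs AACTGTCC ✗.
Only k = 4 is perfect, so the longest perfect 3' overlap is 4.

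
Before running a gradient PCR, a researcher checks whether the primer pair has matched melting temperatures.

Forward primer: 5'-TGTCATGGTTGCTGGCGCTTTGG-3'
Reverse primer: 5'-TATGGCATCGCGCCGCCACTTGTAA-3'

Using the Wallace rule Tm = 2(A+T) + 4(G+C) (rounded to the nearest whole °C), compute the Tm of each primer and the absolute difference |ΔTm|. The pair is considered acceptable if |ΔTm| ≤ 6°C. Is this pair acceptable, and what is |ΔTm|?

|ΔTm| = 6°C; the pair is acceptable.

Forward: A=1 T=9 G=9 C=4 → Tm = 2·10 + 4·13 = 72°C.
Reverse: A=5 T=6 G=6 C=8 → Tm = 2·11 + 4·14 = 78°C.
|ΔTm| = |72 − 78| = 6°C, ≤ 6°C.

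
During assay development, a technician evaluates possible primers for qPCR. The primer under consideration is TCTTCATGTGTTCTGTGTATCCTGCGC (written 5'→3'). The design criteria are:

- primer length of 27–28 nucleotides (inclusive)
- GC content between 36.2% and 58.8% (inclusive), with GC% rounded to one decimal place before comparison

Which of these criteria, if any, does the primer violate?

Meets all criteria.

Base counts: A=2, T=12, G=6, C=7 (length 27).
length: length 27 ✓
GC content: GC 13/27 = 48.1% ✓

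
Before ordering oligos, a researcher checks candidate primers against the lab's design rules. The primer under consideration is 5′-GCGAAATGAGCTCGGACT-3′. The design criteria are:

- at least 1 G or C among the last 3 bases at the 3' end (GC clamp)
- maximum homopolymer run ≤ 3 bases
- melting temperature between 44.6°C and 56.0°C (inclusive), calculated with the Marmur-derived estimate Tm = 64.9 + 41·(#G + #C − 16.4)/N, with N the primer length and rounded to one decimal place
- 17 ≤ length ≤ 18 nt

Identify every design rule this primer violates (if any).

Base counts: A=5, T=3, G=6, C=4 (length 18).
GC clamp: 3' end ACT has 1 G/C ✓
homopolymer run: longest run = 3 ✓
Tm: Tm = 64.9 + 41·(10 − 16.4)/18 = 50.3°C ✓
length: length 18 ✓

Meets all criteria.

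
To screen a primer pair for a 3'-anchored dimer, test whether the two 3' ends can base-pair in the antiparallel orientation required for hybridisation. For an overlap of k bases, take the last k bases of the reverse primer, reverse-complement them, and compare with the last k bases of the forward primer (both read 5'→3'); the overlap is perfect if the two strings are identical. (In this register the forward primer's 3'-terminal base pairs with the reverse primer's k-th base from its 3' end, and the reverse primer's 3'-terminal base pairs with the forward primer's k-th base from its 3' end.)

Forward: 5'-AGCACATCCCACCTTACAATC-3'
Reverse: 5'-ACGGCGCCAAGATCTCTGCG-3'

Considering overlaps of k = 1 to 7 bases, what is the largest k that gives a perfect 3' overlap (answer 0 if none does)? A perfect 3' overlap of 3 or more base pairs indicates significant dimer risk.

Longest perfect overlap: 1 complementary base pair; below the dimer-risk threshold (threshold 3).

Last 7 bases (5'→3') — forward …TACAATC, reverse …CTCTGCG.
Reverse complement of the reverse primer's last 7 bases: CGCAGAG; its first k bases are the reverse complement of the reverse primer's last k bases, so a perfect k-base overlap needs the forward primer's last k bases to equal them.
Comparing (forward last k vs required): k=1: C vs C ✓; k=2: TC vs CG ✗; k=3: ATC vs CGC ✗; k=4: AATC vs CGCA ✗; k=5: CAATC vs CGCAG ✗; k=6: ACAATC vs CGCAGA ✗; k=7: TACAATC vs CGCAGAG ✗.
Only k = 1 is perfect, so the longest perfect 3' overlap is 1.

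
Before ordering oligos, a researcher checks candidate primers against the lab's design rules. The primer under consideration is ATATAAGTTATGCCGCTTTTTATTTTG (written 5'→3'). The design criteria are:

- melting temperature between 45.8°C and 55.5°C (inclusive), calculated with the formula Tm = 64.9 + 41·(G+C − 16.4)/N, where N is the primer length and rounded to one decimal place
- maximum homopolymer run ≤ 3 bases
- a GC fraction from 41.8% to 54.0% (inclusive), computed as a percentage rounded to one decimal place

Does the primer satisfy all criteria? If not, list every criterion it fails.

Base counts: A=6, T=14, G=4, C=3 (length 27).
Tm: Tm = 64.9 + 41·(7 − 16.4)/27 = 50.6°C ✓
homopolymer run: longest run = 5, exceeds 3 ✗
GC content: GC 7/27 = 25.9%, outside 41.8–54.0% ✗

Fails: homopolymer run, GC content.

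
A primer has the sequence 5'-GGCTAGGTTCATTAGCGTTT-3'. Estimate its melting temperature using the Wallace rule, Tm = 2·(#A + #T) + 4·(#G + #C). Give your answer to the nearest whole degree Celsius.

58°C

Base counts: A=3, T=8, G=6, C=3 (length 20).
Tm = 2·(3+8) + 4·(6+3) = 2·11 + 4·9 = 22 + 36 = 58°C.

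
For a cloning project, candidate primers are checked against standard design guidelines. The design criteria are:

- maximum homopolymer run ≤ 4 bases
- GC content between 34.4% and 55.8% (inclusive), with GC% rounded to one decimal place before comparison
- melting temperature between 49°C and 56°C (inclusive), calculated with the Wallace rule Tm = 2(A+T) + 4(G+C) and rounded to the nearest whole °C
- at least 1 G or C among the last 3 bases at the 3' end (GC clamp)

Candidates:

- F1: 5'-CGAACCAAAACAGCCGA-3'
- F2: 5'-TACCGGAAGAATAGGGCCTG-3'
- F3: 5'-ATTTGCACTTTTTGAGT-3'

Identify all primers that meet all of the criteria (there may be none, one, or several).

F1 (17 nt, A=8 T=0 G=3 C=6): longest run = 4 ✓; GC 9/17 = 52.9% ✓; Tm = 2·8 + 4·9 = 52°C ✓; 3' end CGA has 2 G/C ✓ — passes.
F2 (20 nt, A=6 T=3 G=7 C=4): longest run = 3 ✓; GC 11/20 = 55.0% ✓; Tm = 2·9 + 4·11 = 62°C, outside 49–56°C ✗; 3' end CTG has 2 G/C ✓ — fails.
F3 (17 nt, A=3 T=9 G=3 C=2): longest run = 5, exceeds 4 ✗; GC 5/17 = 29.4%, outside 34.4–55.8% ✗; Tm = 2·12 + 4·5 = 44°C, outside 49–56°C ✗; 3' end AGT has 1 G/C ✓ — fails.

F1 only.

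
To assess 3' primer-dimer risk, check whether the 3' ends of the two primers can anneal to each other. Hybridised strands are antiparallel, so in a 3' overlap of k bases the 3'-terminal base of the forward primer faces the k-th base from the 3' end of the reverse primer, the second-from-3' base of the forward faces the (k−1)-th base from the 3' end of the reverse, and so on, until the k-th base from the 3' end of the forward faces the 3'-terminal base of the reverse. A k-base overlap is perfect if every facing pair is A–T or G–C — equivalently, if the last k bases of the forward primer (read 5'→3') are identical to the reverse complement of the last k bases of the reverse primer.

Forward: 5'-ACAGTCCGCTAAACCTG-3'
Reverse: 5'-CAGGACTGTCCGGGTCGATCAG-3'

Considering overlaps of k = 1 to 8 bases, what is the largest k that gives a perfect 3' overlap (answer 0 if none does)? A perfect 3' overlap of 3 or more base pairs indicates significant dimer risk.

Longest perfect overlap: 3 complementary base pairs; significant dimer risk (threshold 3).

Last 8 bases (5'→3') — forward …TAAACCTG, reverse …TCGATCAG.
Reverse complement of the reverse primer's last 8 bases: CTGATCGA; its first k bases are the reverse complement of the reverse primer's last k bases, so a perfect k-base overlap needs the forward primer's last k bases to equal them.
Comparing (forward last k vs required): k=1: G vs C ✗; k=2: TG vs CT ✗; k=3: CTG vs CTG ✓; k=4: CCTG vs CTGA ✗; k=5: ACCTG vs CTGAT ✗; k=6: AACCTG vs CTGATC ✗; k=7: AAACCTG vs CTGATCG ✗; k=8: TAAACCTG vs CTGATCGA ✗.
Only k = 3 is perfect, so the longest perfect 3' overlap is 3.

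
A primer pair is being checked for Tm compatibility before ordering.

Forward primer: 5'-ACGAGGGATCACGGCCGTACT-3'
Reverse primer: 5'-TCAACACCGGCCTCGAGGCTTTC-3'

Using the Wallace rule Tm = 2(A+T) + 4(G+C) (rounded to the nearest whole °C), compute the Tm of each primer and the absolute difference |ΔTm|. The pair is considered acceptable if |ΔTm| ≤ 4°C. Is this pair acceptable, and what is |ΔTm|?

Forward: A=5 T=3 G=7 C=6 → Tm = 2·8 + 4·13 = 68°C.
Reverse: A=4 T=5 G=5 C=9 → Tm = 2·9 + 4·14 = 74°C.
|ΔTm| = |68 − 74| = 6°C, > 4°C.

|ΔTm| = 6°C; the pair is not acceptable.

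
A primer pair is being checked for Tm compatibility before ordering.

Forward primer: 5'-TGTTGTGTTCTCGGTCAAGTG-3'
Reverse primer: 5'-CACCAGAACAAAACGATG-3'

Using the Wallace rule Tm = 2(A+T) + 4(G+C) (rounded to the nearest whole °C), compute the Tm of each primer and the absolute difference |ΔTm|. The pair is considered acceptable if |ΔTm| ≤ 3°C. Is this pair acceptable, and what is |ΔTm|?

|ΔTm| = 10°C; the pair is not acceptable.

Forward: A=2 T=9 G=7 C=3 → Tm = 2·11 + 4·10 = 62°C.
Reverse: A=9 T=1 G=3 C=5 → Tm = 2·10 + 4·8 = 52°C.
|ΔTm| = |62 − 52| = 10°C, > 3°C.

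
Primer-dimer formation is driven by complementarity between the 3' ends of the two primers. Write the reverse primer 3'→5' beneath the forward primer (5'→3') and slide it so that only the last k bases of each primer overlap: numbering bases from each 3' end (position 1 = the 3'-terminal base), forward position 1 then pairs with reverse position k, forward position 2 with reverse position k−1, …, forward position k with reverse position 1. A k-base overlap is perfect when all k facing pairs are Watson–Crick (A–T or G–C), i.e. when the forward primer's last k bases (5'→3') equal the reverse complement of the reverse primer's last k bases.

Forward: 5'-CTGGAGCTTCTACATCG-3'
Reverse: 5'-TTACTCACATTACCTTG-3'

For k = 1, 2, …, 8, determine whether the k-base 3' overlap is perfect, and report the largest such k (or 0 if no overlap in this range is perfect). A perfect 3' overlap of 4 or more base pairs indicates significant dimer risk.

Last 8 bases (5'→3') — forward …CTACATCG, reverse …TTACCTTG.
Reverse complement of the reverse primer's last 8 bases: CAAGGTAA; its first k bases are the reverse complement of the reverse primer's last k bases, so a perfect k-base overlap needs the forward primer's last k bases to equal them.
Comparing (forward last k vs required): k=1: G vs C ✗; k=2: CG vs CA ✗; k=3: TCG vs CAA ✗; k=4: ATCG vs CAAG ✗; k=5: CATCG vs CAAGG ✗; k=6: ACATCG vs CAAGGT ✗; k=7: TACATCG vs CAAGGTA ✗; k=8: CTACATCG vs CAAGGTAA ✗.
No overlap length from 1 to 8 is perfect, so the longest perfect 3' overlap is 0.

Longest perfect overlap: 0 complementary base pairs; below the dimer-risk threshold (threshold 4).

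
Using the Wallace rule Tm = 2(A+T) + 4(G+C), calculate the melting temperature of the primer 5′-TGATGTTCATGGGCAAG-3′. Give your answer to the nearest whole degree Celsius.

50°C

Base counts: A=4, T=5, G=6, C=2 (length 17).
Tm = 2·(4+5) + 4·(6+2) = 2·9 + 4·8 = 18 + 32 = 50°C.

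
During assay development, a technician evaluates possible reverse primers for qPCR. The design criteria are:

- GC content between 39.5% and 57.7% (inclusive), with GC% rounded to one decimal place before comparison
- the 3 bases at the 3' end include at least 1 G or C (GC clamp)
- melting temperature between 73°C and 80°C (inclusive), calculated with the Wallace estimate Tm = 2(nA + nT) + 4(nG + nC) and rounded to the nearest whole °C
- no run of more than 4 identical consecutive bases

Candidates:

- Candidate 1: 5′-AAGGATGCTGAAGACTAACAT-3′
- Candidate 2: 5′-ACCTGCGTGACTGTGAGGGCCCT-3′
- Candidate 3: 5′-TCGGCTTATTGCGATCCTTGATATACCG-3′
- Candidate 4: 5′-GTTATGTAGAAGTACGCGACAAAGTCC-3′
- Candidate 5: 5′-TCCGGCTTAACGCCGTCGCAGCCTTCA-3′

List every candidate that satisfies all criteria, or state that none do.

Candidate 4 only.

Candidate 1 (21 nt, A=9 T=4 G=5 C=3): GC 8/21 = 38.1%, outside 39.5–57.7% ✗; 3' end CAT has 1 G/C ✓; Tm = 2·13 + 4·8 = 58°C, outside 73–80°C ✗; longest run = 2 ✓ — fails.
Candidate 2 (23 nt, A=3 T=5 G=8 C=7): GC 15/23 = 65.2%, outside 39.5–57.7% ✗; 3' end CCT has 2 G/C ✓; Tm = 2·8 + 4·15 = 76°C ✓; longest run = 3 ✓ — fails.
Candidate 3 (28 nt, A=5 T=10 G=6 C=7): GC 13/28 = 46.4% ✓; 3' end CCG has 3 G/C ✓; Tm = 2·15 + 4·13 = 82°C, outside 73–80°C ✗; longest run = 2 ✓ — fails.
Candidate 4 (27 nt, A=9 T=6 G=7 C=5): GC 12/27 = 44.4% ✓; 3' end TCC has 2 G/C ✓; Tm = 2·15 + 4·12 = 78°C ✓; longest run = 3 ✓ — passes.
Candidate 5 (27 nt, A=4 T=6 G=6 C=11): GC 17/27 = 63.0%, outside 39.5–57.7% ✗; 3' end TCA has 1 G/C ✓; Tm = 2·10 + 4·17 = 88°C, outside 73–80°C ✗; longest run = 2 ✓ — fails.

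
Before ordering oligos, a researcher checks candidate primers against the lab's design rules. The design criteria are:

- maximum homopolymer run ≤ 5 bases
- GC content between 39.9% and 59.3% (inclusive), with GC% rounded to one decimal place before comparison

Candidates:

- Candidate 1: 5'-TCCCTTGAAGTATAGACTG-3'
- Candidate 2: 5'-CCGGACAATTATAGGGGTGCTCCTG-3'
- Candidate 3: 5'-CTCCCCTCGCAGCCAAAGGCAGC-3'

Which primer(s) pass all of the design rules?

Candidate 1 and Candidate 2.

Candidate 1 (19 nt, A=5 T=6 G=4 C=4): longest run = 3 ✓; GC 8/19 = 42.1% ✓ — passes.
Candidate 2 (25 nt, A=5 T=6 G=8 C=6): longest run = 4 ✓; GC 14/25 = 56.0% ✓ — passes.
Candidate 3 (23 nt, A=5 T=2 G=5 C=11): longest run = 4 ✓; GC 16/23 = 69.6%, outside 39.9–59.3% ✗ — fails.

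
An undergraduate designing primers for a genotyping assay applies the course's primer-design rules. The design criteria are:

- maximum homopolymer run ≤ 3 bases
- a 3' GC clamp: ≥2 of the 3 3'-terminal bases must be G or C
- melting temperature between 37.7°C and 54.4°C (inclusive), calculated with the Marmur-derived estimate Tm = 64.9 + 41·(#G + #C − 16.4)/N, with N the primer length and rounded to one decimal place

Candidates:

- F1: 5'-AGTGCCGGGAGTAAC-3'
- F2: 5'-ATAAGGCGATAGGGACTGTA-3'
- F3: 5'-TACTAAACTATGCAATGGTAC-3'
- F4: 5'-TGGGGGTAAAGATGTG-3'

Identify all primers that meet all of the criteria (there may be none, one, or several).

None of the candidates satisfy all criteria.

F1 (15 nt, A=4 T=2 G=6 C=3): longest run = 3 ✓; 3' end AAC has 1 G/C, need ≥2 ✗; Tm = 64.9 + 41·(9 − 16.4)/15 = 44.7°C ✓ — fails.
F2 (20 nt, A=7 T=4 G=7 C=2): longest run = 3 ✓; 3' end GTA has 1 G/C, need ≥2 ✗; Tm = 64.9 + 41·(9 − 16.4)/20 = 49.7°C ✓ — fails.
F3 (21 nt, A=8 T=6 G=3 C=4): longest run = 3 ✓; 3' end TAC has 1 G/C, need ≥2 ✗; Tm = 64.9 + 41·(7 − 16.4)/21 = 46.5°C ✓ — fails.
F4 (16 nt, A=4 T=4 G=8 C=0): longest run = 5, exceeds 3 ✗; 3' end GTG has 2 G/C ✓; Tm = 64.9 + 41·(8 − 16.4)/16 = 43.4°C ✓ — fails.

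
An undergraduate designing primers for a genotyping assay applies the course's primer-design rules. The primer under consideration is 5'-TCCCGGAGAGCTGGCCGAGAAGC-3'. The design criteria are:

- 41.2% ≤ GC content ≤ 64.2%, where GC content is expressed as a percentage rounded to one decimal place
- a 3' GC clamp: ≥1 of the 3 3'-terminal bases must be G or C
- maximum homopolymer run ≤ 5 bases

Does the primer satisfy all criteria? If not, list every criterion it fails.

Fails: GC content.

Base counts: A=5, T=2, G=9, C=7 (length 23).
GC content: GC 16/23 = 69.6%, outside 41.2–64.2% ✗
GC clamp: 3' end AGC has 2 G/C ✓
homopolymer run: longest run = 3 ✓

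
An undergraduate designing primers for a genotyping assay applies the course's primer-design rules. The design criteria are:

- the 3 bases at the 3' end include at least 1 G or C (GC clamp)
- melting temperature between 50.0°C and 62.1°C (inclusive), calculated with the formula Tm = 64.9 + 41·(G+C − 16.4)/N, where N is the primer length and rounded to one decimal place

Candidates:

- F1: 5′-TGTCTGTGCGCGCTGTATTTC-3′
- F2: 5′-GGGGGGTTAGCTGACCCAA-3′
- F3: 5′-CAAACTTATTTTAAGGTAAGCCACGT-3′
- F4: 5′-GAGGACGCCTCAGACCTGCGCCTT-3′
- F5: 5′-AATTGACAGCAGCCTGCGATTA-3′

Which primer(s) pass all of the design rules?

F1 (21 nt, A=1 T=9 G=6 C=5): 3' end TTC has 1 G/C ✓; Tm = 64.9 + 41·(11 − 16.4)/21 = 54.4°C ✓ — passes.
F2 (19 nt, A=4 T=3 G=8 C=4): 3' end CAA has 1 G/C ✓; Tm = 64.9 + 41·(12 − 16.4)/19 = 55.4°C ✓ — passes.
F3 (26 nt, A=9 T=8 G=4 C=5): 3' end CGT has 2 G/C ✓; Tm = 64.9 + 41·(9 − 16.4)/26 = 53.2°C ✓ — passes.
F4 (24 nt, A=4 T=4 G=7 C=9): 3' end CTT has 1 G/C ✓; Tm = 64.9 + 41·(16 − 16.4)/24 = 64.2°C, outside 50.0–62.1°C ✗ — fails.
F5 (22 nt, A=7 T=5 G=5 C=5): 3' end TTA has 0 G/C, need ≥1 ✗; Tm = 64.9 + 41·(10 − 16.4)/22 = 53.0°C ✓ — fails.

F1, F2 and F3.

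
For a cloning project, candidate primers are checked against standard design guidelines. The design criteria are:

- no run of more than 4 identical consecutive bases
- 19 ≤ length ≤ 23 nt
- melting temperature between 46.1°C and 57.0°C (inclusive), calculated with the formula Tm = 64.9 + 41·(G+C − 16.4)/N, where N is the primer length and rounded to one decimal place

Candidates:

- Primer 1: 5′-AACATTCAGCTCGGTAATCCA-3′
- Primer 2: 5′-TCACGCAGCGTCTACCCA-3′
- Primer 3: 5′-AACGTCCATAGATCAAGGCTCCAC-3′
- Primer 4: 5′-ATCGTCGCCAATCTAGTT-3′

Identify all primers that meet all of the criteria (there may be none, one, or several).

Primer 1 (21 nt, A=7 T=5 G=3 C=6): longest run = 2 ✓; length 21 ✓; Tm = 64.9 + 41·(9 − 16.4)/21 = 50.5°C ✓ — passes.
Primer 2 (18 nt, A=4 T=3 G=3 C=8): longest run = 3 ✓; length 18, outside 19–23 ✗; Tm = 64.9 + 41·(11 − 16.4)/18 = 52.6°C ✓ — fails.
Primer 3 (24 nt, A=8 T=4 G=4 C=8): longest run = 2 ✓; length 24, outside 19–23 ✗; Tm = 64.9 + 41·(12 − 16.4)/24 = 57.4°C, outside 46.1–57.0°C ✗ — fails.
Primer 4 (18 nt, A=4 T=6 G=3 C=5): longest run = 2 ✓; length 18, outside 19–23 ✗; Tm = 64.9 + 41·(8 − 16.4)/18 = 45.8°C, outside 46.1–57.0°C ✗ — fails.

Primer 1 only.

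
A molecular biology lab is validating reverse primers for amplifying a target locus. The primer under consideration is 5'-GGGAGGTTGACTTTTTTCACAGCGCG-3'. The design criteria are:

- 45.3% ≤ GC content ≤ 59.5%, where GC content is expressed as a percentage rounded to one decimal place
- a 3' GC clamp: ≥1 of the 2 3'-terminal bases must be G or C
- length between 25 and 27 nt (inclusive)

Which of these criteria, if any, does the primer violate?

Meets all criteria.

Base counts: A=4, T=8, G=9, C=5 (length 26).
GC content: GC 14/26 = 53.8% ✓
GC clamp: 3' end CG has 2 G/C ✓
length: length 26 ✓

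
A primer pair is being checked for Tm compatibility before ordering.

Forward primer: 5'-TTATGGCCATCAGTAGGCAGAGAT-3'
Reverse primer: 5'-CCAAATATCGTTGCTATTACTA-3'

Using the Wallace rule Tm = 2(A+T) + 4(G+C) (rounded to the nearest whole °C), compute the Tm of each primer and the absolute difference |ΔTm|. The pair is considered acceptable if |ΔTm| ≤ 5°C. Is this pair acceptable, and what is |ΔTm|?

|ΔTm| = 12°C; the pair is not acceptable.

Forward: A=7 T=6 G=7 C=4 → Tm = 2·13 + 4·11 = 70°C.
Reverse: A=7 T=8 G=2 C=5 → Tm = 2·15 + 4·7 = 58°C.
|ΔTm| = |70 − 58| = 12°C, > 5°C.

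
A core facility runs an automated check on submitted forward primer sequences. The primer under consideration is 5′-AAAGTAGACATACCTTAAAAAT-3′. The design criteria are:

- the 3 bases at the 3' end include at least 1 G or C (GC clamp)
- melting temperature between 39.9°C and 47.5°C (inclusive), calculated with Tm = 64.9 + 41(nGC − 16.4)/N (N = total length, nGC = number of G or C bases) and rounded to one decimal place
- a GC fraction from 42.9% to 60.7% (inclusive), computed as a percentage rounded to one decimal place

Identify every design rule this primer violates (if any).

Fails: GC clamp, GC content.

Base counts: A=12, T=5, G=2, C=3 (length 22).
GC clamp: 3' end AAT has 0 G/C, need ≥1 ✗
Tm: Tm = 64.9 + 41·(5 − 16.4)/22 = 43.7°C ✓
GC content: GC 5/22 = 22.7%, outside 42.9–60.7% ✗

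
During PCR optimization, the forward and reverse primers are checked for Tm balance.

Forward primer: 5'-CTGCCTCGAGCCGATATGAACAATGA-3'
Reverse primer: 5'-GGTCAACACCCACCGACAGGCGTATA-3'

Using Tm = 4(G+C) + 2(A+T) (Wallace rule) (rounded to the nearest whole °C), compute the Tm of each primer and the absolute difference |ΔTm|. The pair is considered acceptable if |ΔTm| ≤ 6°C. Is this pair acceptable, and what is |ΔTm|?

|ΔTm| = 4°C; the pair is acceptable.

Forward: A=8 T=5 G=6 C=7 → Tm = 2·13 + 4·13 = 78°C.
Reverse: A=8 T=3 G=6 C=9 → Tm = 2·11 + 4·15 = 82°C.
|ΔTm| = |78 − 82| = 4°C, ≤ 6°C.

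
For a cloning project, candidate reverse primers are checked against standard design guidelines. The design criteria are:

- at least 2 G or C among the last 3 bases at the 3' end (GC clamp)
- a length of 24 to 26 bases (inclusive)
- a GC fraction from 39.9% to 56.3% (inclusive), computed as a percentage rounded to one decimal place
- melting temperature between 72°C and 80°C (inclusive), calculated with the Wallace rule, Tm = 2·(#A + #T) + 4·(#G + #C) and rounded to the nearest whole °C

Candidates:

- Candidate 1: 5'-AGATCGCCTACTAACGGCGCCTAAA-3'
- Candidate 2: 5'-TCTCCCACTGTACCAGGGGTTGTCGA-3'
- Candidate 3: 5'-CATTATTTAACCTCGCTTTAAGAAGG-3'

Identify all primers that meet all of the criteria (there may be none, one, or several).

Candidate 1 (25 nt, A=8 T=4 G=5 C=8): 3' end AAA has 0 G/C, need ≥2 ✗; length 25 ✓; GC 13/25 = 52.0% ✓; Tm = 2·12 + 4·13 = 76°C ✓ — fails.
Candidate 2 (26 nt, A=4 T=7 G=7 C=8): 3' end CGA has 2 G/C ✓; length 26 ✓; GC 15/26 = 57.7%, outside 39.9–56.3% ✗; Tm = 2·11 + 4·15 = 82°C, outside 72–80°C ✗ — fails.
Candidate 3 (26 nt, A=8 T=9 G=4 C=5): 3' end AGG has 2 G/C ✓; length 26 ✓; GC 9/26 = 34.6%, outside 39.9–56.3% ✗; Tm = 2·17 + 4·9 = 70°C, outside 72–80°C ✗ — fails.

None of the candidates satisfy all criteria.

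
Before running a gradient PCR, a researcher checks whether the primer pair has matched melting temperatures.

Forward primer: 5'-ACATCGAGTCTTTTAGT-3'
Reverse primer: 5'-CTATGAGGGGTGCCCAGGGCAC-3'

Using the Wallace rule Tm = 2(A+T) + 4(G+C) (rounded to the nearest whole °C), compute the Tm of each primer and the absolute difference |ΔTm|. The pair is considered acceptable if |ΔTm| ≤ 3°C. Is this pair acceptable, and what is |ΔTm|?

|ΔTm| = 28°C; the pair is not acceptable.

Forward: A=4 T=7 G=3 C=3 → Tm = 2·11 + 4·6 = 46°C.
Reverse: A=4 T=3 G=9 C=6 → Tm = 2·7 + 4·15 = 74°C.
|ΔTm| = |46 − 74| = 28°C, > 3°C.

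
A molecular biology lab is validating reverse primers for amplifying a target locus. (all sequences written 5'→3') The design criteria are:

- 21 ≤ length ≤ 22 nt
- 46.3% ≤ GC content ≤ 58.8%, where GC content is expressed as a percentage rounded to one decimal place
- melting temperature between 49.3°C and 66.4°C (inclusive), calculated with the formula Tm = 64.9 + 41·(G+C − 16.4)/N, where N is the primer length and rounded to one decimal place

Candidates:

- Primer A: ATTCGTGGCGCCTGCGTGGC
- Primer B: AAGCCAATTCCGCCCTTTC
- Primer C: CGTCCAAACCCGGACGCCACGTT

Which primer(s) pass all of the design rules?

None of the candidates satisfy all criteria.

Primer A (20 nt, A=1 T=5 G=8 C=6): length 20, outside 21–22 ✗; GC 14/20 = 70.0%, outside 46.3–58.8% ✗; Tm = 64.9 + 41·(14 − 16.4)/20 = 60.0°C ✓ — fails.
Primer B (19 nt, A=4 T=5 G=2 C=8): length 19, outside 21–22 ✗; GC 10/19 = 52.6% ✓; Tm = 64.9 + 41·(10 − 16.4)/19 = 51.1°C ✓ — fails.
Primer C (23 nt, A=5 T=3 G=5 C=10): length 23, outside 21–22 ✗; GC 15/23 = 65.2%, outside 46.3–58.8% ✗; Tm = 64.9 + 41·(15 − 16.4)/23 = 62.4°C ✓ — fails.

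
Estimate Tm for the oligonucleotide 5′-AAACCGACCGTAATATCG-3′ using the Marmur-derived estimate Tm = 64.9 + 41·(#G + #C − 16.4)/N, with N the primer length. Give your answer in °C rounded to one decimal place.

Base counts: A=7, T=3, G=3, C=5; G+C = 8, N = 18.
Tm = 64.9 + 41·(8 − 16.4)/18 = 64.9 + -344.40/18 = 45.8°C.

45.8°C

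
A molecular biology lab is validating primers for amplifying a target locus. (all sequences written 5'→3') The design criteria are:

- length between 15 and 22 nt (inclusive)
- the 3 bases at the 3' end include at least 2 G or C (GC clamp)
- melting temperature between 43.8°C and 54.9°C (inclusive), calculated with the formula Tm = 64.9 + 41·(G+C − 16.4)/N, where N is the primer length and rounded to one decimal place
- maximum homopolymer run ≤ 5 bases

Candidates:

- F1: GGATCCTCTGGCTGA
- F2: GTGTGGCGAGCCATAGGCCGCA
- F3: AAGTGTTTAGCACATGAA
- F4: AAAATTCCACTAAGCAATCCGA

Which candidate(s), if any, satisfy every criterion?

F4 only.

F1 (15 nt, A=2 T=4 G=5 C=4): length 15 ✓; 3' end TGA has 1 G/C, need ≥2 ✗; Tm = 64.9 + 41·(9 − 16.4)/15 = 44.7°C ✓; longest run = 2 ✓ — fails.
F2 (22 nt, A=4 T=3 G=9 C=6): length 22 ✓; 3' end GCA has 2 G/C ✓; Tm = 64.9 + 41·(15 − 16.4)/22 = 62.3°C, outside 43.8–54.9°C ✗; longest run = 2 ✓ — fails.
F3 (18 nt, A=7 T=5 G=4 C=2): length 18 ✓; 3' end GAA has 1 G/C, need ≥2 ✗; Tm = 64.9 + 41·(6 − 16.4)/18 = 41.2°C, outside 43.8–54.9°C ✗; longest run = 3 ✓ — fails.
F4 (22 nt, A=10 T=4 G=2 C=6): length 22 ✓; 3' end CGA has 2 G/C ✓; Tm = 64.9 + 41·(8 − 16.4)/22 = 49.2°C ✓; longest run = 4 ✓ — passes.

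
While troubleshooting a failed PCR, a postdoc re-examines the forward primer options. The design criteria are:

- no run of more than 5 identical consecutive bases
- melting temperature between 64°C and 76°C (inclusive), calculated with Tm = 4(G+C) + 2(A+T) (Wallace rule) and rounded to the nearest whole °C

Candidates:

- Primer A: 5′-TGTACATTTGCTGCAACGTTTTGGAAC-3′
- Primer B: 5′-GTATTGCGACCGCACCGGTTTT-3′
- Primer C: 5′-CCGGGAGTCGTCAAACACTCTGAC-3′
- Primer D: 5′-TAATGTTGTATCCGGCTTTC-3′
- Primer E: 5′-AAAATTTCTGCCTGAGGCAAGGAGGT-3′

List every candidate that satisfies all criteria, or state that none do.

Primer A, Primer B, Primer C and Primer E.

Primer A (27 nt, A=6 T=10 G=6 C=5): longest run = 4 ✓; Tm = 2·16 + 4·11 = 76°C ✓ — passes.
Primer B (22 nt, A=3 T=7 G=6 C=6): longest run = 4 ✓; Tm = 2·10 + 4·12 = 68°C ✓ — passes.
Primer C (24 nt, A=6 T=4 G=6 C=8): longest run = 3 ✓; Tm = 2·10 + 4·14 = 76°C ✓ — passes.
Primer D (20 nt, A=3 T=9 G=4 C=4): longest run = 3 ✓; Tm = 2·12 + 4·8 = 56°C, outside 64–76°C ✗ — fails.
Primer E (26 nt, A=8 T=6 G=8 C=4): longest run = 4 ✓; Tm = 2·14 + 4·12 = 76°C ✓ — passes.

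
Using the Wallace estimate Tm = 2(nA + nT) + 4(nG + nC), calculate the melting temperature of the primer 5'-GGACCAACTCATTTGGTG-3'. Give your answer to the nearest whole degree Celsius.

Base counts: A=4, T=5, G=5, C=4 (length 18).
Tm = 2·(4+5) + 4·(5+4) = 2·9 + 4·9 = 18 + 36 = 54°C.

54°C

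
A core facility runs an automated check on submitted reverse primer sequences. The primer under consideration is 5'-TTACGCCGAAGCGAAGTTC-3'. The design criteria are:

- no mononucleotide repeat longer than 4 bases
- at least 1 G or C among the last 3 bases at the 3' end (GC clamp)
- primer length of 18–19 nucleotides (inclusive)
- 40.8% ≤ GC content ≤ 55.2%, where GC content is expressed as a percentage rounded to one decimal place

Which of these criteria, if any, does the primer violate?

Base counts: A=5, T=4, G=5, C=5 (length 19).
homopolymer run: longest run = 2 ✓
GC clamp: 3' end TTC has 1 G/C ✓
length: length 19 ✓
GC content: GC 10/19 = 52.6% ✓

Meets all criteria.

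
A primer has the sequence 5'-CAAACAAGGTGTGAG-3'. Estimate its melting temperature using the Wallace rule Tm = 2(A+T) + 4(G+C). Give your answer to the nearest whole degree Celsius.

44°C

Base counts: A=6, T=2, G=5, C=2 (length 15).
Tm = 2·(6+2) + 4·(5+2) = 2·8 + 4·7 = 16 + 28 = 44°C.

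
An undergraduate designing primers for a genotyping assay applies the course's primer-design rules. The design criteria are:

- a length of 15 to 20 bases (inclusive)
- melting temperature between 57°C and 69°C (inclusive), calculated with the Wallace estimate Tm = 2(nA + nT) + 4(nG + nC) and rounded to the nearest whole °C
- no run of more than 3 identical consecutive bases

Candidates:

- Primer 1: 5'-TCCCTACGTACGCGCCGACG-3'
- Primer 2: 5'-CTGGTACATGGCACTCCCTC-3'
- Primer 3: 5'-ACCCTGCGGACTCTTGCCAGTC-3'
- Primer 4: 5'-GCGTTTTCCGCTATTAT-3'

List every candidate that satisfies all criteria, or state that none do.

Primer 1 (20 nt, A=3 T=3 G=5 C=9): length 20 ✓; Tm = 2·6 + 4·14 = 68°C ✓; longest run = 3 ✓ — passes.
Primer 2 (20 nt, A=3 T=5 G=4 C=8): length 20 ✓; Tm = 2·8 + 4·12 = 64°C ✓; longest run = 3 ✓ — passes.
Primer 3 (22 nt, A=3 T=5 G=5 C=9): length 22, outside 15–20 ✗; Tm = 2·8 + 4·14 = 72°C, outside 57–69°C ✗; longest run = 3 ✓ — fails.
Primer 4 (17 nt, A=2 T=8 G=3 C=4): length 17 ✓; Tm = 2·10 + 4·7 = 48°C, outside 57–69°C ✗; longest run = 4, exceeds 3 ✗ — fails.

Primer 1 and Primer 2.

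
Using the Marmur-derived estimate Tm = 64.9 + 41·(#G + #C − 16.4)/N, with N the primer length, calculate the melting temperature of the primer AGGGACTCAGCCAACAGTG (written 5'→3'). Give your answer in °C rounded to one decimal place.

Base counts: A=6, T=2, G=6, C=5; G+C = 11, N = 19.
Tm = 64.9 + 41·(11 − 16.4)/19 = 64.9 + -221.40/19 = 53.2°C.

53.2°C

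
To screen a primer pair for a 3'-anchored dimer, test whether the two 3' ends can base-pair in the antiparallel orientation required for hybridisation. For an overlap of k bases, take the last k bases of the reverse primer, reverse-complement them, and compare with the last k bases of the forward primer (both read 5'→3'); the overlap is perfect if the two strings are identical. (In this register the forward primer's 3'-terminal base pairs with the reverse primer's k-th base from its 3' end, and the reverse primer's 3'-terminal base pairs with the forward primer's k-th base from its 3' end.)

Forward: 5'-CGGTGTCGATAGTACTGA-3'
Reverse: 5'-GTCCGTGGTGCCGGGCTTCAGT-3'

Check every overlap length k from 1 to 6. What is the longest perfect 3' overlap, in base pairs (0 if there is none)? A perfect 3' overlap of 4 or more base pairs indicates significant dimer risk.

Longest perfect overlap: 5 complementary base pairs; significant dimer risk (threshold 4).

Last 6 bases (5'→3') — forward …TACTGA, reverse …TTCAGT.
Reverse complement of the reverse primer's last 6 bases: ACTGAA; its first k bases are the reverse complement of the reverse primer's last k bases, so a perfect k-base overlap needs the forward primer's last k bases to equal them.
Comparing (forward last k vs required): k=1: A vs A ✓; k=2: GA vs AC ✗; k=3: TGA vs ACT ✗; k=4: CTGA vs ACTG ✗; k=5: ACTGA vs ACTGA ✓; k=6: TACTGA vs ACTGAA ✗.
Perfect overlaps at k = 1, 5; the largest is 5.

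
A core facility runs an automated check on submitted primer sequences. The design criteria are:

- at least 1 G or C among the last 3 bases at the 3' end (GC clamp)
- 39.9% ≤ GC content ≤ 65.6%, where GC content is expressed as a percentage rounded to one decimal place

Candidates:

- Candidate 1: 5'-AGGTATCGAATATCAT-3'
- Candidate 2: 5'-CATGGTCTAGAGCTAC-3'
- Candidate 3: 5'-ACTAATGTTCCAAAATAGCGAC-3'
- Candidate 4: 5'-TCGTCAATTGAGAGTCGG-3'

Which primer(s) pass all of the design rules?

Candidate 1 (16 nt, A=6 T=5 G=3 C=2): 3' end CAT has 1 G/C ✓; GC 5/16 = 31.3%, outside 39.9–65.6% ✗ — fails.
Candidate 2 (16 nt, A=4 T=4 G=4 C=4): 3' end TAC has 1 G/C ✓; GC 8/16 = 50.0% ✓ — passes.
Candidate 3 (22 nt, A=9 T=5 G=3 C=5): 3' end GAC has 2 G/C ✓; GC 8/22 = 36.4%, outside 39.9–65.6% ✗ — fails.
Candidate 4 (18 nt, A=4 T=5 G=6 C=3): 3' end CGG has 3 G/C ✓; GC 9/18 = 50.0% ✓ — passes.

Candidate 2 and Candidate 4.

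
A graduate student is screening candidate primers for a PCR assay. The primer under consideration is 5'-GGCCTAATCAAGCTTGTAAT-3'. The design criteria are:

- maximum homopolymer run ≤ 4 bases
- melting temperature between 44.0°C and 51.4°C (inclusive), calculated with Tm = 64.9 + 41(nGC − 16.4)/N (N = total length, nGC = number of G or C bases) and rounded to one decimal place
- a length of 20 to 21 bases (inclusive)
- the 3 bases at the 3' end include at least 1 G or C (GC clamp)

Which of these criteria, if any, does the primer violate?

Fails: GC clamp.

Base counts: A=6, T=6, G=4, C=4 (length 20).
homopolymer run: longest run = 2 ✓
Tm: Tm = 64.9 + 41·(8 − 16.4)/20 = 47.7°C ✓
length: length 20 ✓
GC clamp: 3' end AAT has 0 G/C, need ≥1 ✗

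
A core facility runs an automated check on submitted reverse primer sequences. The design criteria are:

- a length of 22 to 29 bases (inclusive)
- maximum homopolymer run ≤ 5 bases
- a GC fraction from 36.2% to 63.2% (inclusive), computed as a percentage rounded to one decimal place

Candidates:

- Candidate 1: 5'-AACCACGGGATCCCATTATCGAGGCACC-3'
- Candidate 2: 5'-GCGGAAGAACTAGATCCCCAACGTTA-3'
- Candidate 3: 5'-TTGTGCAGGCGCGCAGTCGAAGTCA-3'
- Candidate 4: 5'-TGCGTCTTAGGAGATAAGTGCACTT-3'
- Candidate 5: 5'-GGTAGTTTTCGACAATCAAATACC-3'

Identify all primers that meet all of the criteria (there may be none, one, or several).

Candidate 1, Candidate 2, Candidate 3, Candidate 4 and Candidate 5.

Candidate 1 (28 nt, A=8 T=4 G=6 C=10): length 28 ✓; longest run = 3 ✓; GC 16/28 = 57.1% ✓ — passes.
Candidate 2 (26 nt, A=9 T=4 G=6 C=7): length 26 ✓; longest run = 4 ✓; GC 13/26 = 50.0% ✓ — passes.
Candidate 3 (25 nt, A=5 T=5 G=9 C=6): length 25 ✓; longest run = 2 ✓; GC 15/25 = 60.0% ✓ — passes.
Candidate 4 (25 nt, A=6 T=8 G=7 C=4): length 25 ✓; longest run = 2 ✓; GC 11/25 = 44.0% ✓ — passes.
Candidate 5 (24 nt, A=8 T=7 G=4 C=5): length 24 ✓; longest run = 4 ✓; GC 9/24 = 37.5% ✓ — passes.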